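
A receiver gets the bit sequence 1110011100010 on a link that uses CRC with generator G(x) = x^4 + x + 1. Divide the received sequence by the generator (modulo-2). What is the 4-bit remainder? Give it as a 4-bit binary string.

Modulo-2 division of 1110011100010 by 10011:
  pos 0: 11100 XOR 10011 = 01111
  pos 1: 11111 XOR 10011 = 01100
  pos 2: 11001 XOR 10011 = 01010
  pos 3: 10101 XOR 10011 = 00110
  pos 5: 11000 XOR 10011 = 01011
  pos 6: 10110 XOR 10011 = 00101
  pos 8: 10110 XOR 10011 = 00101
Remainder = 0101 (nonzero — an error is detected).

0101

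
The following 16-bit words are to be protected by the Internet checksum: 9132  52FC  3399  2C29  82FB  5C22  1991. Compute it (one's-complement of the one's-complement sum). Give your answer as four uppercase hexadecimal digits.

C35F

One's-complement addition (fold any carry out of bit 15 back into bit 0):
  0x9132 + 0x52FC = 0x0E42E
  0xE42E + 0x3399 = 0x117C7 → wrap carry → 0x17C8
  0x17C8 + 0x2C29 = 0x043F1
  0x43F1 + 0x82FB = 0x0C6EC
  0xC6EC + 0x5C22 = 0x1230E → wrap carry → 0x230F
  0x230F + 0x1991 = 0x03CA0
One's-complement sum = 0x3CA0.
Checksum = ~0x3CA0 & 0xFFFF = 0xC35F.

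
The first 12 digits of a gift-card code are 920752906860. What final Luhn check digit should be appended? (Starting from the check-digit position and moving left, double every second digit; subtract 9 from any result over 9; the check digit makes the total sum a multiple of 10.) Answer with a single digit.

5

Partial digits right→left: 0 6 8 6 0 9 2 5 7 0 2 9
Double every second digit counting from the check-digit position (so the 1st, 3rd, 5th, ... of the partial from the right).
  doubled (with −9 where >9): 0 7 0 4 5 4 → sum 20
  kept as-is: 6 6 9 5 0 9 → sum 35
Total = 20 + 35 = 55.
Check digit = (10 − (55 mod 10)) mod 10 = 5.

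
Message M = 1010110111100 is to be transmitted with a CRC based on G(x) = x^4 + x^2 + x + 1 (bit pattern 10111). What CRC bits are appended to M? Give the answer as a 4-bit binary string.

Append 4 zeros: 10101101111000000. Divide by 10111 (XOR where the leading bit is 1):
  pos 0: 10101 XOR 10111 = 00010
  pos 3: 10101 XOR 10111 = 00010
  pos 6: 10111 XOR 10111 = 00000
Remainder (last 4 bits) = 0000. This is the CRC / FCS.

0000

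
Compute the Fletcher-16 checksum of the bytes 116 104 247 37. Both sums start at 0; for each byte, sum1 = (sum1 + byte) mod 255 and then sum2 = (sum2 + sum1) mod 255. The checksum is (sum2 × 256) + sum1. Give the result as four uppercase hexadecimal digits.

Running sums (mod 255):
  after byte 0 (116): sum1=116, sum2=116
  after byte 1 (104): sum1=220, sum2=81
  after byte 2 (247): sum1=212, sum2=38
  after byte 3 (37): sum1=249, sum2=32
Checksum = sum2·256 + sum1 = 32·256 + 249 = 8441 = 0x20F9.

20F9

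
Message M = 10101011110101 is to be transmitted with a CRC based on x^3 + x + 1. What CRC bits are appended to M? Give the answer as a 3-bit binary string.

010

Append 3 zeros: 10101011110101000. Divide by 1011 (XOR where the leading bit is 1):
  pos 0: 1010 XOR 1011 = 0001
  pos 3: 1101 XOR 1011 = 0110
  pos 4: 1101 XOR 1011 = 0110
  pos 5: 1101 XOR 1011 = 0110
  pos 6: 1101 XOR 1011 = 0110
  pos 7: 1100 XOR 1011 = 0111
  pos 8: 1111 XOR 1011 = 0100
  pos 9: 1000 XOR 1011 = 0011
  pos 11: 1110 XOR 1011 = 0101
  pos 12: 1010 XOR 1011 = 0001
Remainder (last 3 bits) = 010. This is the CRC / FCS.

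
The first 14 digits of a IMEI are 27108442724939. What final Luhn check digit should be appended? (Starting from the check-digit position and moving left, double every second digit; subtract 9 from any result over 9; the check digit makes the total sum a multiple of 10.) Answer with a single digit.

2

Partial digits right→left: 9 3 9 4 2 7 2 4 4 8 0 1 7 2
Double every second digit counting from the check-digit position (so the 1st, 3rd, 5th, ... of the partial from the right).
  doubled (with −9 where >9): 9 9 4 4 8 0 5 → sum 39
  kept as-is: 3 4 7 4 8 1 2 → sum 29
Total = 39 + 29 = 68.
Check digit = (10 − (68 mod 10)) mod 10 = 2.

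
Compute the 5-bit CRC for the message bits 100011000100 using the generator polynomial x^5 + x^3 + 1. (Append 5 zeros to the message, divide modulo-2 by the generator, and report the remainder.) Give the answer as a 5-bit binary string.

10000

Append 5 zeros: 10001100010000000. Divide by 101001 (XOR where the leading bit is 1):
  pos 0: 100011 XOR 101001 = 001010
  pos 2: 101000 XOR 101001 = 000001
  pos 7: 101000 XOR 101001 = 000001
Remainder (last 5 bits) = 10000. This is the CRC / FCS.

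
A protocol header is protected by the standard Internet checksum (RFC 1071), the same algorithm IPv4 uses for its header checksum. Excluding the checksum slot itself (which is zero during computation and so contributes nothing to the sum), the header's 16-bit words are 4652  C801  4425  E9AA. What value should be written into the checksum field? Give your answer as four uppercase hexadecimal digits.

C3DB

One's-complement addition (fold any carry out of bit 15 back into bit 0):
  0x4652 + 0xC801 = 0x10E53 → wrap carry → 0x0E54
  0x0E54 + 0x4425 = 0x05279
  0x5279 + 0xE9AA = 0x13C23 → wrap carry → 0x3C24
One's-complement sum = 0x3C24.
Checksum = ~0x3C24 & 0xFFFF = 0xC3DB.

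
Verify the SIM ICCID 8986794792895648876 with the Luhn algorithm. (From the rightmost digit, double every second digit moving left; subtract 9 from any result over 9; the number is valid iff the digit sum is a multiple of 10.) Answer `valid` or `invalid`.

invalid

From the right, keep odd positions and double even positions (subtract 9 from any doubled value over 9):
  doubled (positions 2,4,...): 5 7 3 9 4 5 9 3 9 → sum 54
  kept (positions 1,3,...): 6 8 4 5 8 9 4 7 8 8 → sum 67
Total = 121.
121 mod 10 = 1, so the number is invalid.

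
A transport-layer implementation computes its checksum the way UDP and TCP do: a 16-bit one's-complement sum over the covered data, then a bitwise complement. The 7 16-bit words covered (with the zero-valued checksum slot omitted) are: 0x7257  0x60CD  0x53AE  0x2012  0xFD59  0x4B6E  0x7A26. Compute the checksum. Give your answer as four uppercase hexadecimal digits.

One's-complement addition (fold any carry out of bit 15 back into bit 0):
  0x7257 + 0x60CD = 0x0D324
  0xD324 + 0x53AE = 0x126D2 → wrap carry → 0x26D3
  0x26D3 + 0x2012 = 0x046E5
  0x46E5 + 0xFD59 = 0x1443E → wrap carry → 0x443F
  0x443F + 0x4B6E = 0x08FAD
  0x8FAD + 0x7A26 = 0x109D3 → wrap carry → 0x09D4
One's-complement sum = 0x09D4.
Checksum = ~0x09D4 & 0xFFFF = 0xF62B.

F62B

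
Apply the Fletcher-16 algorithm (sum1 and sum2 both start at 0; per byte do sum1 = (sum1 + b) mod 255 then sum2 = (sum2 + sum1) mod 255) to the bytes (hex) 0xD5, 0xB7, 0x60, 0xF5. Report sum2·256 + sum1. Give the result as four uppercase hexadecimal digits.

Running sums (mod 255):
  after byte 0 (0xD5): sum1=213, sum2=213
  after byte 1 (0xB7): sum1=141, sum2=99
  after byte 2 (0x60): sum1=237, sum2=81
  after byte 3 (0xF5): sum1=227, sum2=53
Checksum = sum2·256 + sum1 = 53·256 + 227 = 13795 = 0x35E3.

35E3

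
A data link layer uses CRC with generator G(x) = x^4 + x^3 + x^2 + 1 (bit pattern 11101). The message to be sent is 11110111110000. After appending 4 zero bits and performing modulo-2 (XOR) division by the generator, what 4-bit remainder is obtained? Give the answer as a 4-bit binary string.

1011

Append 4 zeros: 111101111100000000. Divide by 11101 (XOR where the leading bit is 1):
  pos 0: 11110 XOR 11101 = 00011
  pos 3: 11111 XOR 11101 = 00010
  pos 6: 10110 XOR 11101 = 01011
  pos 7: 10110 XOR 11101 = 01011
  pos 8: 10110 XOR 11101 = 01011
  pos 9: 10110 XOR 11101 = 01011
  pos 10: 10110 XOR 11101 = 01011
  pos 11: 10110 XOR 11101 = 01011
  pos 12: 10110 XOR 11101 = 01011
  pos 13: 10110 XOR 11101 = 01011
Remainder (last 4 bits) = 1011. This is the CRC / FCS.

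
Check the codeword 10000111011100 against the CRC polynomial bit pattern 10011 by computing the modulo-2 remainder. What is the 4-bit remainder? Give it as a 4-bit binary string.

Modulo-2 division of 10000111011100 by 10011:
  pos 0: 10000 XOR 10011 = 00011
  pos 3: 11111 XOR 10011 = 01100
  pos 4: 11000 XOR 10011 = 01011
  pos 5: 10111 XOR 10011 = 00100
  pos 7: 10011 XOR 10011 = 00000
Remainder = 0000 (zero — the frame passes the CRC check).

0000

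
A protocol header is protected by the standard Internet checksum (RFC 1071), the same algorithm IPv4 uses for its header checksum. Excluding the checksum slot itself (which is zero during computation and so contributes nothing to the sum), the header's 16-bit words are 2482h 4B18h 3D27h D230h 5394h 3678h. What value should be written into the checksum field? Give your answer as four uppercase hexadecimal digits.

One's-complement addition (fold any carry out of bit 15 back into bit 0):
  0x2482 + 0x4B18 = 0x06F9A
  0x6F9A + 0x3D27 = 0x0ACC1
  0xACC1 + 0xD230 = 0x17EF1 → wrap carry → 0x7EF2
  0x7EF2 + 0x5394 = 0x0D286
  0xD286 + 0x3678 = 0x108FE → wrap carry → 0x08FF
One's-complement sum = 0x08FF.
Checksum = ~0x08FF & 0xFFFF = 0xF700.

F700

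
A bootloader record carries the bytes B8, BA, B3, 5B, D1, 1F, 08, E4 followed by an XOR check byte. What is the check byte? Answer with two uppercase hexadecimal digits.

XOR the bytes together:
  start with 0xB8
  0xB8 ⊕ 0xBA = 0x02
  0x02 ⊕ 0xB3 = 0xB1
  0xB1 ⊕ 0x5B = 0xEA
  0xEA ⊕ 0xD1 = 0x3B
  0x3B ⊕ 0x1F = 0x24
  0x24 ⊕ 0x08 = 0x2C
  0x2C ⊕ 0xE4 = 0xC8

C8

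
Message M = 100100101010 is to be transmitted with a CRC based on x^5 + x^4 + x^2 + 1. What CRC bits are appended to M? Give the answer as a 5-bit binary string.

Append 5 zeros: 10010010101000000. Divide by 110101 (XOR where the leading bit is 1):
  pos 0: 100100 XOR 110101 = 010001
  pos 1: 100011 XOR 110101 = 010110
  pos 2: 101100 XOR 110101 = 011001
  pos 3: 110011 XOR 110101 = 000110
  pos 6: 110010 XOR 110101 = 000111
  pos 9: 111000 XOR 110101 = 001101
  pos 11: 110100 XOR 110101 = 000001
Remainder (last 5 bits) = 00001. This is the CRC / FCS.

00001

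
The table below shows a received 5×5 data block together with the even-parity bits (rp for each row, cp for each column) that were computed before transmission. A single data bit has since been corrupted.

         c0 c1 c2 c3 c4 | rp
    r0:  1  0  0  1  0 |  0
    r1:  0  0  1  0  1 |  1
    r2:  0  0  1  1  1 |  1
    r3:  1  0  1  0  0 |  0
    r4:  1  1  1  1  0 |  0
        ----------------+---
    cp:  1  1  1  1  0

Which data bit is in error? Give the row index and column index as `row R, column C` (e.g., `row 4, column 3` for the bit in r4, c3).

row 1, column 2

Recompute each row's even parity and compare to rp:
  r0: data parity 0, sent rp 0 → ok
  r1: data parity 0, sent rp 1 → mismatch
  r2: data parity 1, sent rp 1 → ok
  r3: data parity 0, sent rp 0 → ok
  r4: data parity 0, sent rp 0 → ok
Recompute each column's even parity and compare to cp:
  c0: data parity 1, sent cp 1 → ok
  c1: data parity 1, sent cp 1 → ok
  c2: data parity 0, sent cp 1 → mismatch
  c3: data parity 1, sent cp 1 → ok
  c4: data parity 0, sent cp 0 → ok
Exactly one row (r1) and one column (c2) fail → the flipped bit is at their intersection.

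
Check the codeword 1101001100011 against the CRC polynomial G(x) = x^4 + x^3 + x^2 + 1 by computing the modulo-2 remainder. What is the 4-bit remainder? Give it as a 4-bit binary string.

0100

Modulo-2 division of 1101001100011 by 11101:
  pos 0: 11010 XOR 11101 = 00111
  pos 2: 11101 XOR 11101 = 00000
  pos 7: 10001 XOR 11101 = 01100
  pos 8: 11001 XOR 11101 = 00100
Remainder = 0100 (nonzero — an error is detected).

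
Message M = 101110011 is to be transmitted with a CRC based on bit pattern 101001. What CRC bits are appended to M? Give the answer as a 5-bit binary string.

Append 5 zeros: 10111001100000. Divide by 101001 (XOR where the leading bit is 1):
  pos 0: 101110 XOR 101001 = 000111
  pos 3: 111011 XOR 101001 = 010010
  pos 4: 100100 XOR 101001 = 001101
  pos 6: 110100 XOR 101001 = 011101
  pos 7: 111010 XOR 101001 = 010011
  pos 8: 100110 XOR 101001 = 001111
Remainder (last 5 bits) = 01111. This is the CRC / FCS.

01111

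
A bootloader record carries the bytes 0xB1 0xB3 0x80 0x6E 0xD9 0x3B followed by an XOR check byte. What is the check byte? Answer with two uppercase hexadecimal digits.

0E

XOR the bytes together:
  start with 0xB1
  0xB1 ⊕ 0xB3 = 0x02
  0x02 ⊕ 0x80 = 0x82
  0x82 ⊕ 0x6E = 0xEC
  0xEC ⊕ 0xD9 = 0x35
  0x35 ⊕ 0x3B = 0x0E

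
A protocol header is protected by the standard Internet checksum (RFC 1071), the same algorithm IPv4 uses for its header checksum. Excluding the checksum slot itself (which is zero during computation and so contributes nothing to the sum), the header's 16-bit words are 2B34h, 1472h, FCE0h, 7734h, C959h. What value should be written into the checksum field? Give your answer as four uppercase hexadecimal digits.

One's-complement addition (fold any carry out of bit 15 back into bit 0):
  0x2B34 + 0x1472 = 0x03FA6
  0x3FA6 + 0xFCE0 = 0x13C86 → wrap carry → 0x3C87
  0x3C87 + 0x7734 = 0x0B3BB
  0xB3BB + 0xC959 = 0x17D14 → wrap carry → 0x7D15
One's-complement sum = 0x7D15.
Checksum = ~0x7D15 & 0xFFFF = 0x82EA.

82EA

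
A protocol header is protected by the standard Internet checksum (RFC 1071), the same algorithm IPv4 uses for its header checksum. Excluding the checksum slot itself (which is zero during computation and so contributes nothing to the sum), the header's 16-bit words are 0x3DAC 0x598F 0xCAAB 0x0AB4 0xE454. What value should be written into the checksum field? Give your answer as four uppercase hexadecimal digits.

One's-complement addition (fold any carry out of bit 15 back into bit 0):
  0x3DAC + 0x598F = 0x0973B
  0x973B + 0xCAAB = 0x161E6 → wrap carry → 0x61E7
  0x61E7 + 0x0AB4 = 0x06C9B
  0x6C9B + 0xE454 = 0x150EF → wrap carry → 0x50F0
One's-complement sum = 0x50F0.
Checksum = ~0x50F0 & 0xFFFF = 0xAF0F.

AF0F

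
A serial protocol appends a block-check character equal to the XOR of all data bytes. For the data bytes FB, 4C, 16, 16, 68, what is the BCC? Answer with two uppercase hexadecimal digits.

XOR the bytes together:
  start with 0xFB
  0xFB ⊕ 0x4C = 0xB7
  0xB7 ⊕ 0x16 = 0xA1
  0xA1 ⊕ 0x16 = 0xB7
  0xB7 ⊕ 0x68 = 0xDF

DF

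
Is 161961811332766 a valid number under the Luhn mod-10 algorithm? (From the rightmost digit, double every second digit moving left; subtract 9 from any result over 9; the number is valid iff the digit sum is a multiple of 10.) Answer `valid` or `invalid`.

invalid

From the right, keep odd positions and double even positions (subtract 9 from any doubled value over 9):
  doubled (positions 2,4,...): 3 4 6 2 2 9 3 → sum 29
  kept (positions 1,3,...): 6 7 3 1 8 6 1 1 → sum 33
Total = 62.
62 mod 10 = 2, so the number is invalid.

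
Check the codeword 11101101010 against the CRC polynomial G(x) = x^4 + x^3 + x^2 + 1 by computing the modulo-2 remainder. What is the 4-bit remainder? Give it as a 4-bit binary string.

1101

Modulo-2 division of 11101101010 by 11101:
  pos 0: 11101 XOR 11101 = 00000
  pos 5: 10101 XOR 11101 = 01000
  pos 6: 10000 XOR 11101 = 01101
Remainder = 1101 (nonzero — an error is detected).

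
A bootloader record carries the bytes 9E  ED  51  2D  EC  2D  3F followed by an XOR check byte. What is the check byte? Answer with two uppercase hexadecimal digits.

F1

XOR the bytes together:
  start with 0x9E
  0x9E ⊕ 0xED = 0x73
  0x73 ⊕ 0x51 = 0x22
  0x22 ⊕ 0x2D = 0x0F
  0x0F ⊕ 0xEC = 0xE3
  0xE3 ⊕ 0x2D = 0xCE
  0xCE ⊕ 0x3F = 0xF1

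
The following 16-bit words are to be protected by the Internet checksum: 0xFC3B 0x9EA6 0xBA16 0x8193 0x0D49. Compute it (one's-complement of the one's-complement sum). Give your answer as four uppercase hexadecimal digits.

1C2A

One's-complement addition (fold any carry out of bit 15 back into bit 0):
  0xFC3B + 0x9EA6 = 0x19AE1 → wrap carry → 0x9AE2
  0x9AE2 + 0xBA16 = 0x154F8 → wrap carry → 0x54F9
  0x54F9 + 0x8193 = 0x0D68C
  0xD68C + 0x0D49 = 0x0E3D5
One's-complement sum = 0xE3D5.
Checksum = ~0xE3D5 & 0xFFFF = 0x1C2A.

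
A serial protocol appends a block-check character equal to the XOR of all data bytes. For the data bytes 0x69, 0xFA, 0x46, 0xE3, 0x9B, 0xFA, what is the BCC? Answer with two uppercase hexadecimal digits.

XOR the bytes together:
  start with 0x69
  0x69 ⊕ 0xFA = 0x93
  0x93 ⊕ 0x46 = 0xD5
  0xD5 ⊕ 0xE3 = 0x36
  0x36 ⊕ 0x9B = 0xAD
  0xAD ⊕ 0xFA = 0x57

57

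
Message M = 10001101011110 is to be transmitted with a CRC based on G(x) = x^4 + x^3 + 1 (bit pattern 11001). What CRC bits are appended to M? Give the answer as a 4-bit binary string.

Append 4 zeros: 100011010111100000. Divide by 11001 (XOR where the leading bit is 1):
  pos 0: 10001 XOR 11001 = 01000
  pos 1: 10001 XOR 11001 = 01000
  pos 2: 10000 XOR 11001 = 01001
  pos 3: 10011 XOR 11001 = 01010
  pos 4: 10100 XOR 11001 = 01101
  pos 5: 11011 XOR 11001 = 00010
  pos 8: 10111 XOR 11001 = 01110
  pos 9: 11100 XOR 11001 = 00101
  pos 11: 10100 XOR 11001 = 01101
  pos 12: 11010 XOR 11001 = 00011
Remainder (last 4 bits) = 0110. This is the CRC / FCS.

0110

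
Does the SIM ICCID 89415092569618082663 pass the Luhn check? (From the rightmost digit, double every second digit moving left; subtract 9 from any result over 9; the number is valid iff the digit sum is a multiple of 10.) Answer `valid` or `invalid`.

invalid

From the right, keep odd positions and double even positions (subtract 9 from any doubled value over 9):
  doubled (positions 2,4,...): 3 4 0 2 9 1 9 1 8 7 → sum 44
  kept (positions 1,3,...): 3 6 8 8 6 6 2 0 1 9 → sum 49
Total = 93.
93 mod 10 = 3, so the number is invalid.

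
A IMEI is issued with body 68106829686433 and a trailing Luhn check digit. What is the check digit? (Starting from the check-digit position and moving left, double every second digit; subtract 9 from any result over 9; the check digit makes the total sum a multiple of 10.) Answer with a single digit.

Partial digits right→left: 3 3 4 6 8 6 9 2 8 6 0 1 8 6
Double every second digit counting from the check-digit position (so the 1st, 3rd, 5th, ... of the partial from the right).
  doubled (with −9 where >9): 6 8 7 9 7 0 7 → sum 44
  kept as-is: 3 6 6 2 6 1 6 → sum 30
Total = 44 + 30 = 74.
Check digit = (10 − (74 mod 10)) mod 10 = 6.

6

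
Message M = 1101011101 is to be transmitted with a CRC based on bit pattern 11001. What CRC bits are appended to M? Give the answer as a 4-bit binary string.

Append 4 zeros: 11010111010000. Divide by 11001 (XOR where the leading bit is 1):
  pos 0: 11010 XOR 11001 = 00011
  pos 3: 11111 XOR 11001 = 00110
  pos 5: 11001 XOR 11001 = 00000
Remainder (last 4 bits) = 0000. This is the CRC / FCS.

0000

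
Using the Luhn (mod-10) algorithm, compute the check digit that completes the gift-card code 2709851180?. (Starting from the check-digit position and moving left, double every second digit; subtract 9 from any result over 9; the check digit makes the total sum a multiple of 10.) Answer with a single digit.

Partial digits right→left: 0 8 1 1 5 8 9 0 7 2
Double every second digit counting from the check-digit position (so the 1st, 3rd, 5th, ... of the partial from the right).
  doubled (with −9 where >9): 0 2 1 9 5 → sum 17
  kept as-is: 8 1 8 0 2 → sum 19
Total = 17 + 19 = 36.
Check digit = (10 − (36 mod 10)) mod 10 = 4.

4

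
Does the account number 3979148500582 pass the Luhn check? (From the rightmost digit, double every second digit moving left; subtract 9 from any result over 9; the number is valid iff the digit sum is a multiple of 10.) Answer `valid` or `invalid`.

valid

From the right, keep odd positions and double even positions (subtract 9 from any doubled value over 9):
  doubled (positions 2,4,...): 7 0 1 8 9 9 → sum 34
  kept (positions 1,3,...): 2 5 0 8 1 7 3 → sum 26
Total = 60.
60 mod 10 = 0, so the number is valid.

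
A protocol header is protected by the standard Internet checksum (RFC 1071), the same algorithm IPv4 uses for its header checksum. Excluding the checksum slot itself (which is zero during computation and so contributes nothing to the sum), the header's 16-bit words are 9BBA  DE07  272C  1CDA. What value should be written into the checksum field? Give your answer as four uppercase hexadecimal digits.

One's-complement addition (fold any carry out of bit 15 back into bit 0):
  0x9BBA + 0xDE07 = 0x179C1 → wrap carry → 0x79C2
  0x79C2 + 0x272C = 0x0A0EE
  0xA0EE + 0x1CDA = 0x0BDC8
One's-complement sum = 0xBDC8.
Checksum = ~0xBDC8 & 0xFFFF = 0x4237.

4237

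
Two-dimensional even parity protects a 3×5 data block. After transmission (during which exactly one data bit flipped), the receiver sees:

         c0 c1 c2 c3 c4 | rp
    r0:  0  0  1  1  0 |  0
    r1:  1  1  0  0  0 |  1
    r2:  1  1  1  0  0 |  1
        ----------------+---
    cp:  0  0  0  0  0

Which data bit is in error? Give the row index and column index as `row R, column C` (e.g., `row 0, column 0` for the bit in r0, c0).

Recompute each row's even parity and compare to rp:
  r0: data parity 0, sent rp 0 → ok
  r1: data parity 0, sent rp 1 → mismatch
  r2: data parity 1, sent rp 1 → ok
Recompute each column's even parity and compare to cp:
  c0: data parity 0, sent cp 0 → ok
  c1: data parity 0, sent cp 0 → ok
  c2: data parity 0, sent cp 0 → ok
  c3: data parity 1, sent cp 0 → mismatch
  c4: data parity 0, sent cp 0 → ok
Exactly one row (r1) and one column (c3) fail → the flipped bit is at their intersection.

row 1, column 3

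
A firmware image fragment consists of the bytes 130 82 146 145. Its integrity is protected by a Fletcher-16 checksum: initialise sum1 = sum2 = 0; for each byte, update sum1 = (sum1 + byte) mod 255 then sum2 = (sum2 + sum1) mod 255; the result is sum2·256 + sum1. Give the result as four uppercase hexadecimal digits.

B7F8

Running sums (mod 255):
  after byte 0 (130): sum1=130, sum2=130
  after byte 1 (82): sum1=212, sum2=87
  after byte 2 (146): sum1=103, sum2=190
  after byte 3 (145): sum1=248, sum2=183
Checksum = sum2·256 + sum1 = 183·256 + 248 = 47096 = 0xB7F8.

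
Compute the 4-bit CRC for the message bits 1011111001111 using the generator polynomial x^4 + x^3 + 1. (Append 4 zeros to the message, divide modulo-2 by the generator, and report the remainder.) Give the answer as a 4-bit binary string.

0110

Append 4 zeros: 10111110011110000. Divide by 11001 (XOR where the leading bit is 1):
  pos 0: 10111 XOR 11001 = 01110
  pos 1: 11101 XOR 11001 = 00100
  pos 3: 10010 XOR 11001 = 01011
  pos 4: 10110 XOR 11001 = 01111
  pos 5: 11111 XOR 11001 = 00110
  pos 7: 11011 XOR 11001 = 00010
  pos 10: 10100 XOR 11001 = 01101
  pos 11: 11010 XOR 11001 = 00011
Remainder (last 4 bits) = 0110. This is the CRC / FCS.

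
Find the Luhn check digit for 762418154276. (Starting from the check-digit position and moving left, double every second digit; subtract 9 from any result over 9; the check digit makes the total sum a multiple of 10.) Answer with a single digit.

2

Partial digits right→left: 6 7 2 4 5 1 8 1 4 2 6 7
Double every second digit counting from the check-digit position (so the 1st, 3rd, 5th, ... of the partial from the right).
  doubled (with −9 where >9): 3 4 1 7 8 3 → sum 26
  kept as-is: 7 4 1 1 2 7 → sum 22
Total = 26 + 22 = 48.
Check digit = (10 − (48 mod 10)) mod 10 = 2.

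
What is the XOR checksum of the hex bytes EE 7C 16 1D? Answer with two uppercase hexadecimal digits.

99

XOR the bytes together:
  start with 0xEE
  0xEE ⊕ 0x7C = 0x92
  0x92 ⊕ 0x16 = 0x84
  0x84 ⊕ 0x1D = 0x99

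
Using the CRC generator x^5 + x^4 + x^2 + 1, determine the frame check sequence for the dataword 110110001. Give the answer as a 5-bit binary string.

Append 5 zeros: 11011000100000. Divide by 110101 (XOR where the leading bit is 1):
  pos 0: 110110 XOR 110101 = 000011
  pos 4: 110010 XOR 110101 = 000111
  pos 7: 111000 XOR 110101 = 001101
Remainder (last 5 bits) = 11010. This is the CRC / FCS.

11010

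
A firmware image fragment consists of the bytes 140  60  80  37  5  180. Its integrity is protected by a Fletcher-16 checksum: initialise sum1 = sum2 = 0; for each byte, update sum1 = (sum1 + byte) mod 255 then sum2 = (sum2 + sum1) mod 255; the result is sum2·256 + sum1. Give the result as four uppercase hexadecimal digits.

Running sums (mod 255):
  after byte 0 (140): sum1=140, sum2=140
  after byte 1 (60): sum1=200, sum2=85
  after byte 2 (80): sum1=25, sum2=110
  after byte 3 (37): sum1=62, sum2=172
  after byte 4 (5): sum1=67, sum2=239
  after byte 5 (180): sum1=247, sum2=231
Checksum = sum2·256 + sum1 = 231·256 + 247 = 59383 = 0xE7F7.

E7F7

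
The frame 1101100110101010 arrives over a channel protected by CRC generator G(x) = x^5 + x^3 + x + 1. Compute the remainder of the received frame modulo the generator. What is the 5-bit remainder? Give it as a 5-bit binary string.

01011

Modulo-2 division of 1101100110101010 by 101011:
  pos 0: 110110 XOR 101011 = 011101
  pos 1: 111010 XOR 101011 = 010001
  pos 2: 100011 XOR 101011 = 001000
  pos 4: 100010 XOR 101011 = 001001
  pos 6: 100110 XOR 101011 = 001101
  pos 8: 110110 XOR 101011 = 011101
  pos 9: 111011 XOR 101011 = 010000
  pos 10: 100000 XOR 101011 = 001011
Remainder = 01011 (nonzero — an error is detected).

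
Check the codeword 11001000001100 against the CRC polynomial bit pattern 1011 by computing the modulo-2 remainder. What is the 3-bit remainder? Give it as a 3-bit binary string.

001

Modulo-2 division of 11001000001100 by 1011:
  pos 0: 1100 XOR 1011 = 0111
  pos 1: 1111 XOR 1011 = 0100
  pos 2: 1000 XOR 1011 = 0011
  pos 4: 1100 XOR 1011 = 0111
  pos 5: 1110 XOR 1011 = 0101
  pos 6: 1010 XOR 1011 = 0001
  pos 9: 1110 XOR 1011 = 0101
  pos 10: 1010 XOR 1011 = 0001
Remainder = 001 (nonzero — an error is detected).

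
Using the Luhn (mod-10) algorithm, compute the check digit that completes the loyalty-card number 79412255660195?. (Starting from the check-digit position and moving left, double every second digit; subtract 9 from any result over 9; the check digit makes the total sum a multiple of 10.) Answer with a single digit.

Partial digits right→left: 5 9 1 0 6 6 5 5 2 2 1 4 9 7
Double every second digit counting from the check-digit position (so the 1st, 3rd, 5th, ... of the partial from the right).
  doubled (with −9 where >9): 1 2 3 1 4 2 9 → sum 22
  kept as-is: 9 0 6 5 2 4 7 → sum 33
Total = 22 + 33 = 55.
Check digit = (10 − (55 mod 10)) mod 10 = 5.

5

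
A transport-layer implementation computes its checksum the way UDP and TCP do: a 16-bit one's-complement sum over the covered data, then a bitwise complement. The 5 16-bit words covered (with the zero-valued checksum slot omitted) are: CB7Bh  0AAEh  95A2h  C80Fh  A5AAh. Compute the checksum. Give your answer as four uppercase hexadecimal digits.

2679

One's-complement addition (fold any carry out of bit 15 back into bit 0):
  0xCB7B + 0x0AAE = 0x0D629
  0xD629 + 0x95A2 = 0x16BCB → wrap carry → 0x6BCC
  0x6BCC + 0xC80F = 0x133DB → wrap carry → 0x33DC
  0x33DC + 0xA5AA = 0x0D986
One's-complement sum = 0xD986.
Checksum = ~0xD986 & 0xFFFF = 0x2679.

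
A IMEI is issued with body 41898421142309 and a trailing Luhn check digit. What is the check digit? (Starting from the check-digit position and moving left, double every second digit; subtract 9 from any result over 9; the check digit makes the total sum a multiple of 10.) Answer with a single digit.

1

Partial digits right→left: 9 0 3 2 4 1 1 2 4 8 9 8 1 4
Double every second digit counting from the check-digit position (so the 1st, 3rd, 5th, ... of the partial from the right).
  doubled (with −9 where >9): 9 6 8 2 8 9 2 → sum 44
  kept as-is: 0 2 1 2 8 8 4 → sum 25
Total = 44 + 25 = 69.
Check digit = (10 − (69 mod 10)) mod 10 = 1.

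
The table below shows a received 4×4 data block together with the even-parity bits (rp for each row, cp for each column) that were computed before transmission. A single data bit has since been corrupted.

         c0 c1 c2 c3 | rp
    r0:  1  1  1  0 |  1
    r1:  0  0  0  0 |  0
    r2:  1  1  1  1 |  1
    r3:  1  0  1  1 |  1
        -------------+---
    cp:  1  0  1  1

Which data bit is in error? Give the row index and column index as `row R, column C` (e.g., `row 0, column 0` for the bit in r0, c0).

row 2, column 3

Recompute each row's even parity and compare to rp:
  r0: data parity 1, sent rp 1 → ok
  r1: data parity 0, sent rp 0 → ok
  r2: data parity 0, sent rp 1 → mismatch
  r3: data parity 1, sent rp 1 → ok
Recompute each column's even parity and compare to cp:
  c0: data parity 1, sent cp 1 → ok
  c1: data parity 0, sent cp 0 → ok
  c2: data parity 1, sent cp 1 → ok
  c3: data parity 0, sent cp 1 → mismatch
Exactly one row (r2) and one column (c3) fail → the flipped bit is at their intersection.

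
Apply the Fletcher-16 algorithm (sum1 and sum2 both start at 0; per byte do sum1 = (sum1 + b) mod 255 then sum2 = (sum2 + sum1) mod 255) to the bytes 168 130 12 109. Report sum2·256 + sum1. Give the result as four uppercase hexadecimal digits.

Running sums (mod 255):
  after byte 0 (168): sum1=168, sum2=168
  after byte 1 (130): sum1=43, sum2=211
  after byte 2 (12): sum1=55, sum2=11
  after byte 3 (109): sum1=164, sum2=175
Checksum = sum2·256 + sum1 = 175·256 + 164 = 44964 = 0xAFA4.

AFA4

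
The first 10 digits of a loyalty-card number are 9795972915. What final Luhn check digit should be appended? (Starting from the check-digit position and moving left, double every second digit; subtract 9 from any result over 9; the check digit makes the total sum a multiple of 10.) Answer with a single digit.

Partial digits right→left: 5 1 9 2 7 9 5 9 7 9
Double every second digit counting from the check-digit position (so the 1st, 3rd, 5th, ... of the partial from the right).
  doubled (with −9 where >9): 1 9 5 1 5 → sum 21
  kept as-is: 1 2 9 9 9 → sum 30
Total = 21 + 30 = 51.
Check digit = (10 − (51 mod 10)) mod 10 = 9.

9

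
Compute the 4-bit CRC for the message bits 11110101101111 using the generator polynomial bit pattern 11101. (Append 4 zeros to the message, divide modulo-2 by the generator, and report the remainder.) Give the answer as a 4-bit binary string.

0001

Append 4 zeros: 111101011011110000. Divide by 11101 (XOR where the leading bit is 1):
  pos 0: 11110 XOR 11101 = 00011
  pos 3: 11101 XOR 11101 = 00000
  pos 8: 10111 XOR 11101 = 01010
  pos 9: 10101 XOR 11101 = 01000
  pos 10: 10000 XOR 11101 = 01101
  pos 11: 11010 XOR 11101 = 00111
  pos 13: 11100 XOR 11101 = 00001
Remainder (last 4 bits) = 0001. This is the CRC / FCS.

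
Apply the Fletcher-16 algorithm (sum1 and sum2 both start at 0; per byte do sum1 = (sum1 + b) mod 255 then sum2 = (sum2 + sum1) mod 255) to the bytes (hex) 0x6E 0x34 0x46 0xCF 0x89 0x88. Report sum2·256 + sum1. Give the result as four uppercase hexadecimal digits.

BFCA

Running sums (mod 255):
  after byte 0 (0x6E): sum1=110, sum2=110
  after byte 1 (0x34): sum1=162, sum2=17
  after byte 2 (0x46): sum1=232, sum2=249
  after byte 3 (0xCF): sum1=184, sum2=178
  after byte 4 (0x89): sum1=66, sum2=244
  after byte 5 (0x88): sum1=202, sum2=191
Checksum = sum2·256 + sum1 = 191·256 + 202 = 49098 = 0xBFCA.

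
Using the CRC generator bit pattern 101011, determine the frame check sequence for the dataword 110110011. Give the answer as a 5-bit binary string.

Append 5 zeros: 11011001100000. Divide by 101011 (XOR where the leading bit is 1):
  pos 0: 110110 XOR 101011 = 011101
  pos 1: 111010 XOR 101011 = 010001
  pos 2: 100011 XOR 101011 = 001000
  pos 4: 100010 XOR 101011 = 001001
  pos 6: 100100 XOR 101011 = 001111
  pos 8: 111100 XOR 101011 = 010111
Remainder (last 5 bits) = 10111. This is the CRC / FCS.

10111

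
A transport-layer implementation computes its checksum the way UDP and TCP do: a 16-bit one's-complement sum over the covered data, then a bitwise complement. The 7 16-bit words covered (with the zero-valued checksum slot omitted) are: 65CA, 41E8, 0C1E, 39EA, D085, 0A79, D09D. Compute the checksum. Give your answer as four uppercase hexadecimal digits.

One's-complement addition (fold any carry out of bit 15 back into bit 0):
  0x65CA + 0x41E8 = 0x0A7B2
  0xA7B2 + 0x0C1E = 0x0B3D0
  0xB3D0 + 0x39EA = 0x0EDBA
  0xEDBA + 0xD085 = 0x1BE3F → wrap carry → 0xBE40
  0xBE40 + 0x0A79 = 0x0C8B9
  0xC8B9 + 0xD09D = 0x19956 → wrap carry → 0x9957
One's-complement sum = 0x9957.
Checksum = ~0x9957 & 0xFFFF = 0x66A8.

66A8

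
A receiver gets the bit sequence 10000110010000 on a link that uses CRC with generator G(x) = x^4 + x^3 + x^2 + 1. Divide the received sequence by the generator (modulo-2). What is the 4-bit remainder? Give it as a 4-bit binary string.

Modulo-2 division of 10000110010000 by 11101:
  pos 0: 10000 XOR 11101 = 01101
  pos 1: 11011 XOR 11101 = 00110
  pos 3: 11010 XOR 11101 = 00111
  pos 5: 11101 XOR 11101 = 00000
Remainder = 0000 (zero — the frame passes the CRC check).

0000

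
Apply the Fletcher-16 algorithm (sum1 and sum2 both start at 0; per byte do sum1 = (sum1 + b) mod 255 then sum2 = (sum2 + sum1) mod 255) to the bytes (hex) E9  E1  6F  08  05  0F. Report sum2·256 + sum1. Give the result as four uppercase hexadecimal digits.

Running sums (mod 255):
  after byte 0 (E9): sum1=233, sum2=233
  after byte 1 (E1): sum1=203, sum2=181
  after byte 2 (6F): sum1=59, sum2=240
  after byte 3 (08): sum1=67, sum2=52
  after byte 4 (05): sum1=72, sum2=124
  after byte 5 (0F): sum1=87, sum2=211
Checksum = sum2·256 + sum1 = 211·256 + 87 = 54103 = 0xD357.

D357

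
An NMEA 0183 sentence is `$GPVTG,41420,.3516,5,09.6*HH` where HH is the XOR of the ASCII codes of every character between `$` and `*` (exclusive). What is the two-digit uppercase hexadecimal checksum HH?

6A

XOR the ASCII codes of the payload characters:
  'G' = 0x47 → acc = 0x47
  'P' = 0x50 → acc = 0x17
  'V' = 0x56 → acc = 0x41
  'T' = 0x54 → acc = 0x15
  'G' = 0x47 → acc = 0x52
  ',' = 0x2C → acc = 0x7E
  '4' = 0x34 → acc = 0x4A
  '1' = 0x31 → acc = 0x7B
  '4' = 0x34 → acc = 0x4F
  '2' = 0x32 → acc = 0x7D
  '0' = 0x30 → acc = 0x4D
  ',' = 0x2C → acc = 0x61
  '.' = 0x2E → acc = 0x4F
  '3' = 0x33 → acc = 0x7C
  '5' = 0x35 → acc = 0x49
  '1' = 0x31 → acc = 0x78
  '6' = 0x36 → acc = 0x4E
  ',' = 0x2C → acc = 0x62
  '5' = 0x35 → acc = 0x57
  ',' = 0x2C → acc = 0x7B
  '0' = 0x30 → acc = 0x4B
  '9' = 0x39 → acc = 0x72
  '.' = 0x2E → acc = 0x5C
  '6' = 0x36 → acc = 0x6A
Checksum = 0x6A.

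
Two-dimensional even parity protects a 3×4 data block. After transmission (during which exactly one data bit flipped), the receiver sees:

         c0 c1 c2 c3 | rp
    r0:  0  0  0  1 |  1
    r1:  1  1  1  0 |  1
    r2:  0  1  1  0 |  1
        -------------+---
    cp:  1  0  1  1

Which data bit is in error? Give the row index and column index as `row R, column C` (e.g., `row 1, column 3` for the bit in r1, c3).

Recompute each row's even parity and compare to rp:
  r0: data parity 1, sent rp 1 → ok
  r1: data parity 1, sent rp 1 → ok
  r2: data parity 0, sent rp 1 → mismatch
Recompute each column's even parity and compare to cp:
  c0: data parity 1, sent cp 1 → ok
  c1: data parity 0, sent cp 0 → ok
  c2: data parity 0, sent cp 1 → mismatch
  c3: data parity 1, sent cp 1 → ok
Exactly one row (r2) and one column (c2) fail → the flipped bit is at their intersection.

row 2, column 2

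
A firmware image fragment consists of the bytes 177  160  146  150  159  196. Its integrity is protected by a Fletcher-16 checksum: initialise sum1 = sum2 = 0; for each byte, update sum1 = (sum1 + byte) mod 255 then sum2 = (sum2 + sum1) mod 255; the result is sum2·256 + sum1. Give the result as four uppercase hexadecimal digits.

Running sums (mod 255):
  after byte 0 (177): sum1=177, sum2=177
  after byte 1 (160): sum1=82, sum2=4
  after byte 2 (146): sum1=228, sum2=232
  after byte 3 (150): sum1=123, sum2=100
  after byte 4 (159): sum1=27, sum2=127
  after byte 5 (196): sum1=223, sum2=95
Checksum = sum2·256 + sum1 = 95·256 + 223 = 24543 = 0x5FDF.

5FDF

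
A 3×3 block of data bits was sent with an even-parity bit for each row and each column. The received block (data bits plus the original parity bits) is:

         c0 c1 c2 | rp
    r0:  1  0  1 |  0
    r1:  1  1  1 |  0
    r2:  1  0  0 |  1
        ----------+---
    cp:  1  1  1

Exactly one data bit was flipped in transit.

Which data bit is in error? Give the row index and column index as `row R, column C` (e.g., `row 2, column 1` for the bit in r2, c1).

Recompute each row's even parity and compare to rp:
  r0: data parity 0, sent rp 0 → ok
  r1: data parity 1, sent rp 0 → mismatch
  r2: data parity 1, sent rp 1 → ok
Recompute each column's even parity and compare to cp:
  c0: data parity 1, sent cp 1 → ok
  c1: data parity 1, sent cp 1 → ok
  c2: data parity 0, sent cp 1 → mismatch
Exactly one row (r1) and one column (c2) fail → the flipped bit is at their intersection.

row 1, column 2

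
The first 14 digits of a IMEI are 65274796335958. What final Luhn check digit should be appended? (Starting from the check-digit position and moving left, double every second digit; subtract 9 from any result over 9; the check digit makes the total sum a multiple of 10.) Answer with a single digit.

0

Partial digits right→left: 8 5 9 5 3 3 6 9 7 4 7 2 5 6
Double every second digit counting from the check-digit position (so the 1st, 3rd, 5th, ... of the partial from the right).
  doubled (with −9 where >9): 7 9 6 3 5 5 1 → sum 36
  kept as-is: 5 5 3 9 4 2 6 → sum 34
Total = 36 + 34 = 70.
Check digit = (10 − (70 mod 10)) mod 10 = 0.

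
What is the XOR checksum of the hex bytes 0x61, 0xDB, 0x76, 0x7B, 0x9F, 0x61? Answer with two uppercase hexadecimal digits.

XOR the bytes together:
  start with 0x61
  0x61 ⊕ 0xDB = 0xBA
  0xBA ⊕ 0x76 = 0xCC
  0xCC ⊕ 0x7B = 0xB7
  0xB7 ⊕ 0x9F = 0x28
  0x28 ⊕ 0x61 = 0x49

49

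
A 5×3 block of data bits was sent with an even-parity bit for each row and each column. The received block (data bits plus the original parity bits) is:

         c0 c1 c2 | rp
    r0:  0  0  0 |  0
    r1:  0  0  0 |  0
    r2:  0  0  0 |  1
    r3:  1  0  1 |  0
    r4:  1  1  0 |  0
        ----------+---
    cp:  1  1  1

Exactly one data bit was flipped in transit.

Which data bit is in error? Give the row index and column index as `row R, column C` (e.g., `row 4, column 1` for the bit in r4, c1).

row 2, column 0

Recompute each row's even parity and compare to rp:
  r0: data parity 0, sent rp 0 → ok
  r1: data parity 0, sent rp 0 → ok
  r2: data parity 0, sent rp 1 → mismatch
  r3: data parity 0, sent rp 0 → ok
  r4: data parity 0, sent rp 0 → ok
Recompute each column's even parity and compare to cp:
  c0: data parity 0, sent cp 1 → mismatch
  c1: data parity 1, sent cp 1 → ok
  c2: data parity 1, sent cp 1 → ok
Exactly one row (r2) and one column (c0) fail → the flipped bit is at their intersection.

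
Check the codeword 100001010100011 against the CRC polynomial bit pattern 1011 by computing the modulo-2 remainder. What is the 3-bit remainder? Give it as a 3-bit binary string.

000

Modulo-2 division of 100001010100011 by 1011:
  pos 0: 1000 XOR 1011 = 0011
  pos 2: 1101 XOR 1011 = 0110
  pos 3: 1100 XOR 1011 = 0111
  pos 4: 1111 XOR 1011 = 0100
  pos 5: 1000 XOR 1011 = 0011
  pos 7: 1110 XOR 1011 = 0101
  pos 8: 1010 XOR 1011 = 0001
  pos 11: 1011 XOR 1011 = 0000
Remainder = 000 (zero — the frame passes the CRC check).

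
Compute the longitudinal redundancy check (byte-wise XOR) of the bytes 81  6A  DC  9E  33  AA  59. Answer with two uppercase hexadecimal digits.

69

XOR the bytes together:
  start with 0x81
  0x81 ⊕ 0x6A = 0xEB
  0xEB ⊕ 0xDC = 0x37
  0x37 ⊕ 0x9E = 0xA9
  0xA9 ⊕ 0x33 = 0x9A
  0x9A ⊕ 0xAA = 0x30
  0x30 ⊕ 0x59 = 0x69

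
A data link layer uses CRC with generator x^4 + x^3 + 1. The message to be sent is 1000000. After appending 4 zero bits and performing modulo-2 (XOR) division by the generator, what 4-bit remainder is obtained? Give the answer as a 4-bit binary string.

Append 4 zeros: 10000000000. Divide by 11001 (XOR where the leading bit is 1):
  pos 0: 10000 XOR 11001 = 01001
  pos 1: 10010 XOR 11001 = 01011
  pos 2: 10110 XOR 11001 = 01111
  pos 3: 11110 XOR 11001 = 00111
  pos 5: 11100 XOR 11001 = 00101
Remainder (last 4 bits) = 1010. This is the CRC / FCS.

1010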